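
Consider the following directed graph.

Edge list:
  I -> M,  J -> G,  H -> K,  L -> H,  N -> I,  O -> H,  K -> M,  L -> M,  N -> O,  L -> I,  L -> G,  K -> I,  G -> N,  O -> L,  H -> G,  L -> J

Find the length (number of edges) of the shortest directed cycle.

4

For each vertex v, BFS finds the shortest path from v back to v.
The shortest such closed walk is O → H → G → N → O, length 4.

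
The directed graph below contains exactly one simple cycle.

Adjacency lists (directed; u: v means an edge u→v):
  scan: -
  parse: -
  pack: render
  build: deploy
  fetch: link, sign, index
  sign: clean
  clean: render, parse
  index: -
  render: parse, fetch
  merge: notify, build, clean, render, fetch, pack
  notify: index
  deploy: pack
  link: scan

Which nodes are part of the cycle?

DFS with gray/black marking from fetch:
fetch gray
  link gray
    scan gray
    scan black
  link black
  sign gray
    clean gray
      render gray
        parse gray
        parse black
        render→fetch: fetch is gray → back edge
Back edge closes the cycle fetch → sign → clean → render → fetch; its vertices are {sign, clean, fetch, render}.

sign, clean, fetch, render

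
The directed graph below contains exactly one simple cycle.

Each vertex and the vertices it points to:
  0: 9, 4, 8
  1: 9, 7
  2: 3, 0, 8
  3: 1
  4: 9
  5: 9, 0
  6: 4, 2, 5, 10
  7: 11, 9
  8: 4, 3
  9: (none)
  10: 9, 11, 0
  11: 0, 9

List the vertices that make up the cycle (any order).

DFS with gray/black marking from 8:
8 gray
  4 gray
    9 gray
    9 black
  4 black
  3 gray
    1 gray
      1→9: 9 black — skip
      7 gray
        11 gray
          0 gray
            0→9: 9 black — skip
            0→4: 4 black — skip
            0→8: 8 is gray → back edge
Back edge closes the cycle 8 → 3 → 1 → 7 → 11 → 0 → 8; its vertices are {0, 1, 3, 7, 8, 11}.

0, 1, 3, 7, 8, 11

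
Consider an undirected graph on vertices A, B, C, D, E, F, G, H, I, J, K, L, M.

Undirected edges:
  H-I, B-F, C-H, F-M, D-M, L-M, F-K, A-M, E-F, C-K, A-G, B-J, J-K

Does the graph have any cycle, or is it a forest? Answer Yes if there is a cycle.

Yes

DFS, tracking each vertex's parent; an edge to a visited non-parent vertex closes a cycle.
Start from J:
visit J (parent –)
  visit B (parent J)
    B–J: parent, skip
    visit F (parent B)
      visit M (parent F)
        visit D (parent M)
          D–M: parent, skip
        visit A (parent M)
          visit G (parent A)
            G–A: parent, skip
          A–M: parent, skip
        M–F: parent, skip
        visit L (parent M)
          L–M: parent, skip
      F–B: parent, skip
      visit K (parent F)
        K–F: parent, skip
        K–J: J visited and ≠ parent → cycle
Cycle: J – B – F – K – J.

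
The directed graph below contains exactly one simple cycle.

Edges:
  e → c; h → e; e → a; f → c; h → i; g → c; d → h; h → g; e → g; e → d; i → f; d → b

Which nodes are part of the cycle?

DFS with gray/black marking from d:
d gray
  b gray
  b black
  h gray
    e gray
      c gray
      c black
      g gray
        g→c: c black — skip
      g black
      e→d: d is gray → back edge
Back edge closes the cycle d → h → e → d; its vertices are {d, e, h}.

d, e, h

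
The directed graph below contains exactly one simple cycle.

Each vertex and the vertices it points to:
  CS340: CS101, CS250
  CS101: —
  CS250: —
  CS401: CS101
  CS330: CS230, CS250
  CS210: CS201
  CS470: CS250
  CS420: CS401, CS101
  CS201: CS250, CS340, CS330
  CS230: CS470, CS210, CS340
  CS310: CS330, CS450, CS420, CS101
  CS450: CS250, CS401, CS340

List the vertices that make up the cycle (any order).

CS201, CS210, CS230, CS330

DFS with gray/black marking from CS330:
CS330 gray
  CS230 gray
    CS470 gray
      CS250 gray
      CS250 black
    CS470 black
    CS210 gray
      CS201 gray
        CS201→CS250: CS250 black — skip
        CS340 gray
          CS101 gray
          CS101 black
          CS340→CS250: CS250 black — skip
        CS340 black
        CS201→CS330: CS330 is gray → back edge
Back edge closes the cycle CS330 → CS230 → CS210 → CS201 → CS330; its vertices are {CS201, CS210, CS230, CS330}.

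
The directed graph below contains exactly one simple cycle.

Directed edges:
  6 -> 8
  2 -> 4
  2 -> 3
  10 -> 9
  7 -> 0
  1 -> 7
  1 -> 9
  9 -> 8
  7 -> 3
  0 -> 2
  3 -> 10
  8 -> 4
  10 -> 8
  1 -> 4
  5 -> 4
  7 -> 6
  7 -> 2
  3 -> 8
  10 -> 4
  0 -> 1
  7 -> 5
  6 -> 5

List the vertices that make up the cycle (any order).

DFS with gray/black marking from 7:
7 gray
  2 gray
    3 gray
      10 gray
        9 gray
          8 gray
            4 gray
            4 black
          8 black
        9 black
        10→8: 8 black — skip
        10→4: 4 black — skip
      10 black
      3→8: 8 black — skip
    3 black
    2→4: 4 black — skip
  2 black
  6 gray
    6→8: 8 black — skip
    5 gray
      5→4: 4 black — skip
    5 black
  6 black
  7→5: 5 black — skip
  0 gray
    0→2: 2 black — skip
    1 gray
      1→4: 4 black — skip
      1→7: 7 is gray → back edge
Back edge closes the cycle 7 → 0 → 1 → 7; its vertices are {0, 1, 7}.

0, 1, 7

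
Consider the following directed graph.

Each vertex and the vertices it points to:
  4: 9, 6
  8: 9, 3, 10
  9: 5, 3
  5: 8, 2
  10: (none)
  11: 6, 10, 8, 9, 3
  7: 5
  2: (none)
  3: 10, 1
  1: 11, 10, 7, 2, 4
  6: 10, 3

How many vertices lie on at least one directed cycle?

9

A vertex is on a directed cycle iff it belongs to a strongly connected component of size ≥ 2 (or has a self-loop).
The vertices on cycles are {1, 3, 4, 5, 6, 7, 8, 9, 11} — 9 in total.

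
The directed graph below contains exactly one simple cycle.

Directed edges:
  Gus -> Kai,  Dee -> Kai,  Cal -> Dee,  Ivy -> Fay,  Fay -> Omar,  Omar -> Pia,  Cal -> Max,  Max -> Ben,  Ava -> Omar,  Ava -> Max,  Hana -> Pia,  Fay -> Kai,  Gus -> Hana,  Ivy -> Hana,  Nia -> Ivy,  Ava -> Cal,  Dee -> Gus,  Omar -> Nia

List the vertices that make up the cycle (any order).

Fay, Ivy, Nia, Omar

DFS with gray/black marking from Omar:
Omar gray
  Pia gray
  Pia black
  Nia gray
    Ivy gray
      Hana gray
        Hana→Pia: Pia black — skip
      Hana black
      Fay gray
        Fay→Omar: Omar is gray → back edge
Back edge closes the cycle Omar → Nia → Ivy → Fay → Omar; its vertices are {Fay, Ivy, Nia, Omar}.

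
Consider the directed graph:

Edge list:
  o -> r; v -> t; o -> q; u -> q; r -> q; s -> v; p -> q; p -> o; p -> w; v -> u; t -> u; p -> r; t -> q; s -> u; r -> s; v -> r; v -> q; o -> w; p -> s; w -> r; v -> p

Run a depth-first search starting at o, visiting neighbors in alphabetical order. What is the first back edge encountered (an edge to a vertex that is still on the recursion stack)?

DFS from o (visiting neighbors in alphabetical order); mark gray on enter, black on exit:
o gray
  q gray
  q black
  r gray
    r→q: q black — skip
    s gray
      u gray
        u→q: q black — skip
      u black
      v gray
        p gray
          p→o: o is gray → back edge
First back edge: p → o.

p->o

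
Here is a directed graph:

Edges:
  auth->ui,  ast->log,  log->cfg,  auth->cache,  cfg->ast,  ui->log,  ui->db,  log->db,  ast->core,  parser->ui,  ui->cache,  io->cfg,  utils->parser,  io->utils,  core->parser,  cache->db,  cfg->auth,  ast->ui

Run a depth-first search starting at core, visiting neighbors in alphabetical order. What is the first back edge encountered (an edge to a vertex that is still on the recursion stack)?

ast→core

DFS from core (visiting neighbors in alphabetical order); mark gray on enter, black on exit:
core gray
  parser gray
    ui gray
      cache gray
        db gray
        db black
      cache black
      ui→db: db black — skip
      log gray
        cfg gray
          ast gray
            ast→core: core is gray → back edge
First back edge: ast → core.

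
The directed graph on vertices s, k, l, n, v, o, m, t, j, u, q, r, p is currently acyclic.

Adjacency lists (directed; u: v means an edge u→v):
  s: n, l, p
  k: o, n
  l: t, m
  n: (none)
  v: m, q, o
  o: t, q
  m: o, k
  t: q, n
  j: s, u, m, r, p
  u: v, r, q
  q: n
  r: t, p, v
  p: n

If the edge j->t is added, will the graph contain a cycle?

Adding j→t creates a cycle iff t can already reach j.
Explore from t: no path reaches j. The graph stays acyclic.

No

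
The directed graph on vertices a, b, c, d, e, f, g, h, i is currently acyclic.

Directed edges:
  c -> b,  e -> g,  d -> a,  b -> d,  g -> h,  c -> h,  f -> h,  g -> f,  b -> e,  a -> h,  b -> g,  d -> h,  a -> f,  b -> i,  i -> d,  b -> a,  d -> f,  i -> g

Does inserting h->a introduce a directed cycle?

Yes

Adding h→a creates a cycle iff a can already reach h.
Path from a: a → h.
So a → … → h → a is a cycle.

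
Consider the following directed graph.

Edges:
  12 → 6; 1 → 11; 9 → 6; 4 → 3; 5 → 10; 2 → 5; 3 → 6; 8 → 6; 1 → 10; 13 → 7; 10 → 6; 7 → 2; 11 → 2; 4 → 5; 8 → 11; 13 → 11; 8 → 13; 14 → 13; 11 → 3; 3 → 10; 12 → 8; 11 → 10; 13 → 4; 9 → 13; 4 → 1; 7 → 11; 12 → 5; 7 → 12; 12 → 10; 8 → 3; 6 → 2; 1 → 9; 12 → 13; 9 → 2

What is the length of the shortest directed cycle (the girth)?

3

For each vertex v, BFS finds the shortest path from v back to v.
The shortest such closed walk is 13 → 7 → 12 → 13, length 3.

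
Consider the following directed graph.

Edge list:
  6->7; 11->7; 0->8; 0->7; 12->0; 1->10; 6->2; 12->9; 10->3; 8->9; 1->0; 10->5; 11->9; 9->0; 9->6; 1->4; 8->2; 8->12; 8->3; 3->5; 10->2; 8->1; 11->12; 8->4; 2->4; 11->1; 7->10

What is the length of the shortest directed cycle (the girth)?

3

For each vertex v, BFS finds the shortest path from v back to v.
The shortest such closed walk is 1 → 0 → 8 → 1, length 3.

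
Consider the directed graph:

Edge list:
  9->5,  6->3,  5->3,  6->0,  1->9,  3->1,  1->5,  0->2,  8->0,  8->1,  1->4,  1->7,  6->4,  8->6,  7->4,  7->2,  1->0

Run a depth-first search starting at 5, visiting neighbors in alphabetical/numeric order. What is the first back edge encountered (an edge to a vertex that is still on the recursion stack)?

1→5

DFS from 5 (visiting neighbors in alphabetical/numeric order); mark gray on enter, black on exit:
5 gray
  3 gray
    1 gray
      0 gray
        2 gray
        2 black
      0 black
      4 gray
      4 black
      1→5: 5 is gray → back edge
First back edge: 1 → 5.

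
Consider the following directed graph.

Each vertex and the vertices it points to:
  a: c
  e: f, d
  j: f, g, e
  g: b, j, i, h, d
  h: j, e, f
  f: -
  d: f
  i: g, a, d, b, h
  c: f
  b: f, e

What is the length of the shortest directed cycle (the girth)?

For each vertex v, BFS finds the shortest path from v back to v.
The shortest such closed walk is g → i → g, length 2.

2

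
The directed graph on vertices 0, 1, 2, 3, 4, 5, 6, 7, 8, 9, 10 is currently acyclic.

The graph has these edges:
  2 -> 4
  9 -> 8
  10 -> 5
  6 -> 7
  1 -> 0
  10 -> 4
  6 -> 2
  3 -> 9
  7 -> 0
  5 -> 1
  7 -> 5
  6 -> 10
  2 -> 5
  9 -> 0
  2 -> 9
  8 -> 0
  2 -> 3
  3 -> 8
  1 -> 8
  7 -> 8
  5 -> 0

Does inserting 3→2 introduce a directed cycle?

Yes

Adding 3→2 creates a cycle iff 2 can already reach 3.
Path from 2: 2 → 3.
So 2 → … → 3 → 2 is a cycle.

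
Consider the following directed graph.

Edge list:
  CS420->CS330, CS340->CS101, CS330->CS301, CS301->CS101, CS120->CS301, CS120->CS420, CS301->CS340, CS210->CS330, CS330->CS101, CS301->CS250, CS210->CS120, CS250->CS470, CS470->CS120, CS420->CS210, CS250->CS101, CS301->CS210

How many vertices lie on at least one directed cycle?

7

A vertex is on a directed cycle iff it belongs to a strongly connected component of size ≥ 2 (or has a self-loop).
The vertices on cycles are {CS120, CS210, CS250, CS301, CS330, CS420, CS470} — 7 in total.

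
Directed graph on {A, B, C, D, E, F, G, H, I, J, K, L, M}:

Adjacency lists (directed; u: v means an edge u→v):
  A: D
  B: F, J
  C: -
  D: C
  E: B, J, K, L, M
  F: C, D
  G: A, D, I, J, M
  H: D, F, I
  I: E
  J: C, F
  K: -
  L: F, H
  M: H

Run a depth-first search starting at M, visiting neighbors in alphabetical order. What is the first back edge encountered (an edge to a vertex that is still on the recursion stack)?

L→H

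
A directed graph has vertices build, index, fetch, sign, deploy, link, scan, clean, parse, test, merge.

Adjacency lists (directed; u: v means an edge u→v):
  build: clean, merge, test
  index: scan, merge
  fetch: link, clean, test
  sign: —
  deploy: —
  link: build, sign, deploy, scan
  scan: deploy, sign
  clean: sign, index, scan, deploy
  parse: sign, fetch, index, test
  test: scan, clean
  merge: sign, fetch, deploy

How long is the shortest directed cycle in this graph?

4

For each vertex v, BFS finds the shortest path from v back to v.
The shortest such closed walk is fetch → link → build → merge → fetch, length 4.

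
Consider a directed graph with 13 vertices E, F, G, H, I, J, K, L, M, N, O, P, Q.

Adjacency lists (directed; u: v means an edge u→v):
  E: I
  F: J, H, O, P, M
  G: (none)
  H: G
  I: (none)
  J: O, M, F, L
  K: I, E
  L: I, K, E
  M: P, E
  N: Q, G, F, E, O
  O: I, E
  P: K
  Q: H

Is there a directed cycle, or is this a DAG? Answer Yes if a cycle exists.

DFS with white/gray/black marking, starting from G:
G gray
G black
E gray
  I gray
  I black
E black
F gray
  J gray
    O gray
      O→I: I black — skip
      O→E: E black — skip
    O black
    M gray
      P gray
        K gray
          K→I: I black — skip
          K→E: E black — skip
        K black
      P black
      M→E: E black — skip
    M black
    J→F: F is gray → back edge
Back edge found, so a cycle exists: F → J → F.

Yes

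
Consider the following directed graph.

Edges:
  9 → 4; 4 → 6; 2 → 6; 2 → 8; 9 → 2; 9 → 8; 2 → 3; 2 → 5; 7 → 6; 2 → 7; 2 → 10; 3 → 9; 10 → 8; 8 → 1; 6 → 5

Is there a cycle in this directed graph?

Yes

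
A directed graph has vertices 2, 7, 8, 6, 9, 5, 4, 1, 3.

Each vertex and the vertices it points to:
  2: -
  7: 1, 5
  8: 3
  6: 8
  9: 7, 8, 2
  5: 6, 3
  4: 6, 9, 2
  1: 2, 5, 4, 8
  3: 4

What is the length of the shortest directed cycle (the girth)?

4

For each vertex v, BFS finds the shortest path from v back to v.
The shortest such closed walk is 7 → 1 → 4 → 9 → 7, length 4.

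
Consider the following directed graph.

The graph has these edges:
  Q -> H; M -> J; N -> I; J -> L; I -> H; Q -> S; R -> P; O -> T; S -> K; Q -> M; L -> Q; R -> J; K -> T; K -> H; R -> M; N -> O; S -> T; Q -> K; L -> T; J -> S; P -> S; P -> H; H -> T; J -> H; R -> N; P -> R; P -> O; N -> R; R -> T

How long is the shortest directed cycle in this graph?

2

For each vertex v, BFS finds the shortest path from v back to v.
The shortest such closed walk is R → P → R, length 2.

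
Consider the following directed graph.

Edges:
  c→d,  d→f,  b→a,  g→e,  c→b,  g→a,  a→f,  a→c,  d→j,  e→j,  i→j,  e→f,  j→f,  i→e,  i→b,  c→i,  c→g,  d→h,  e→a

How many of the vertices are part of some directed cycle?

6

A vertex is on a directed cycle iff it belongs to a strongly connected component of size ≥ 2 (or has a self-loop).
The vertices on cycles are {a, b, c, e, g, i} — 6 in total.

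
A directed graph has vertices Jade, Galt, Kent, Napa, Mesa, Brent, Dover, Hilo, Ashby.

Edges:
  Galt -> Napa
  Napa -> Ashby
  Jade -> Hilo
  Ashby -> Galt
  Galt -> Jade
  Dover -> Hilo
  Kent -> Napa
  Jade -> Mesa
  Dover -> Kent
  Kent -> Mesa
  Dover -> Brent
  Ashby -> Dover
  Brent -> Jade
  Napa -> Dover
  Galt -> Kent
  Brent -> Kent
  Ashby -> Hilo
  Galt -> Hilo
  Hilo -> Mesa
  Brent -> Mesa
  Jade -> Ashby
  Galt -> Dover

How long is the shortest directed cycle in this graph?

For each vertex v, BFS finds the shortest path from v back to v.
The shortest such closed walk is Ashby → Galt → Jade → Ashby, length 3.

3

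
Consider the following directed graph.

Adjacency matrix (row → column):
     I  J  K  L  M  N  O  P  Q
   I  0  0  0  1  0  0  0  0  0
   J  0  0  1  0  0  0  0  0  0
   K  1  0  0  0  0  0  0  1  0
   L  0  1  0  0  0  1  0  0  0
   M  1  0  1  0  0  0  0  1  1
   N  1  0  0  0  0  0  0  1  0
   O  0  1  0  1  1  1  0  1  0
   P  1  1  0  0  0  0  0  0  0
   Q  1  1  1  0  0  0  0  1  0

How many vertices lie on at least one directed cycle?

6

A vertex is on a directed cycle iff it belongs to a strongly connected component of size ≥ 2 (or has a self-loop).
The vertices on cycles are {I, J, K, L, N, P} — 6 in total.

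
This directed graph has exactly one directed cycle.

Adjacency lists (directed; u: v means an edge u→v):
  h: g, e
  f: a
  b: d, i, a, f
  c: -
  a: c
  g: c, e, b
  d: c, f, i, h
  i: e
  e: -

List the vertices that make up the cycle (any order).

b, d, g, h

DFS with gray/black marking from b:
b gray
  d gray
    c gray
    c black
    f gray
      a gray
        a→c: c black — skip
      a black
    f black
    i gray
      e gray
      e black
    i black
    h gray
      g gray
        g→c: c black — skip
        g→e: e black — skip
        g→b: b is gray → back edge
Back edge closes the cycle b → d → h → g → b; its vertices are {b, d, g, h}.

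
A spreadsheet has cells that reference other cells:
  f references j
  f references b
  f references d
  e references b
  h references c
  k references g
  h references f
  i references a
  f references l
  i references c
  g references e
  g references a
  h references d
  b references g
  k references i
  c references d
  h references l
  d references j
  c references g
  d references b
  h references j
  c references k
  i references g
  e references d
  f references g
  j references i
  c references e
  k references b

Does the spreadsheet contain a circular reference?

DFS with white/gray/black marking, starting from k:
k gray
  b gray
    g gray
      e gray
        d gray
          d→b: b is gray → back edge
Back edge found, so a cycle exists: b → g → e → d → b.

Yes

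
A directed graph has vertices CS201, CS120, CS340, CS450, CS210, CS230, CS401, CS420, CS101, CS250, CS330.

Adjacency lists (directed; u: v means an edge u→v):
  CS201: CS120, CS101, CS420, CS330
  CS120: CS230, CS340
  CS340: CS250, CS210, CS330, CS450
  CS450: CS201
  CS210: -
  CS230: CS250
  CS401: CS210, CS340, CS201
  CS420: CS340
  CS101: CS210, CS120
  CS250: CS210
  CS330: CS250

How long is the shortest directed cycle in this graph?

For each vertex v, BFS finds the shortest path from v back to v.
The shortest such closed walk is CS201 → CS120 → CS340 → CS450 → CS201, length 4.

4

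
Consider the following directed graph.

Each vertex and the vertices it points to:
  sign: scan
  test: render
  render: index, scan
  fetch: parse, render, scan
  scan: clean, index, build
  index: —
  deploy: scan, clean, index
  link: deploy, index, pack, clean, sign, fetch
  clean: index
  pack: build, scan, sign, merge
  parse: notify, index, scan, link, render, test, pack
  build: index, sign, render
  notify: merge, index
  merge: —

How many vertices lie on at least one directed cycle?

7

A vertex is on a directed cycle iff it belongs to a strongly connected component of size ≥ 2 (or has a self-loop).
The vertices on cycles are {link, scan, sign, build, fetch, parse, render} — 7 in total.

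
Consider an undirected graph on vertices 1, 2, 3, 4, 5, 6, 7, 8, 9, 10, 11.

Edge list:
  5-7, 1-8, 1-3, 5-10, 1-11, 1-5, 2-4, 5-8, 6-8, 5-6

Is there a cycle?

Yes

DFS, tracking each vertex's parent; an edge to a visited non-parent vertex closes a cycle.
Start from 9:
visit 9 (parent –)
visit 1 (parent –)
  visit 3 (parent 1)
    3–1: parent, skip
  visit 5 (parent 1)
    5–1: parent, skip
    visit 10 (parent 5)
      10–5: parent, skip
    visit 7 (parent 5)
      7–5: parent, skip
    visit 8 (parent 5)
      8–1: 1 visited and ≠ parent → cycle
Cycle: 1 – 5 – 8 – 1.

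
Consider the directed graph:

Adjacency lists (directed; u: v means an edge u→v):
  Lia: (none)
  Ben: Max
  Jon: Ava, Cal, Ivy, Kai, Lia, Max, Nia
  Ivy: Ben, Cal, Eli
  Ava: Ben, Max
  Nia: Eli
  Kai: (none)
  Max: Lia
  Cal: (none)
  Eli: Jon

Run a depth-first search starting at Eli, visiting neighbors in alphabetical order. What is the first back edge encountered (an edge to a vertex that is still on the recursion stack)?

DFS from Eli (visiting neighbors in alphabetical order); mark gray on enter, black on exit:
Eli gray
  Jon gray
    Ava gray
      Ben gray
        Max gray
          Lia gray
          Lia black
        Max black
      Ben black
      Ava→Max: Max black — skip
    Ava black
    Cal gray
    Cal black
    Ivy gray
      Ivy→Ben: Ben black — skip
      Ivy→Cal: Cal black — skip
      Ivy→Eli: Eli is gray → back edge
First back edge: Ivy → Eli.

Ivy->Eli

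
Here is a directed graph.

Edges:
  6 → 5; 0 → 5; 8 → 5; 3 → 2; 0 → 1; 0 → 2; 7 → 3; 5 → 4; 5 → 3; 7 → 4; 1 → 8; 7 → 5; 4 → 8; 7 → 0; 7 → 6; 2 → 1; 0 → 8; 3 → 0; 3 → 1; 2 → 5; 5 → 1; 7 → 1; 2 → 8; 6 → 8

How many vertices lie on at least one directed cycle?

7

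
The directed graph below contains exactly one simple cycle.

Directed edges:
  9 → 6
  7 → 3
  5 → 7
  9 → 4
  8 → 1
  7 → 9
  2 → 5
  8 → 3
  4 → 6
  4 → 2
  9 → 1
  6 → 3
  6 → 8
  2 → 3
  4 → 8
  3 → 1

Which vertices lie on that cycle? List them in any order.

DFS with gray/black marking from 9:
9 gray
  6 gray
    8 gray
      1 gray
      1 black
      3 gray
        3→1: 1 black — skip
      3 black
    8 black
    6→3: 3 black — skip
  6 black
  9→1: 1 black — skip
  4 gray
    4→8: 8 black — skip
    2 gray
      2→3: 3 black — skip
      5 gray
        7 gray
          7→3: 3 black — skip
          7→9: 9 is gray → back edge
Back edge closes the cycle 9 → 4 → 2 → 5 → 7 → 9; its vertices are {2, 4, 5, 7, 9}.

2, 4, 5, 7, 9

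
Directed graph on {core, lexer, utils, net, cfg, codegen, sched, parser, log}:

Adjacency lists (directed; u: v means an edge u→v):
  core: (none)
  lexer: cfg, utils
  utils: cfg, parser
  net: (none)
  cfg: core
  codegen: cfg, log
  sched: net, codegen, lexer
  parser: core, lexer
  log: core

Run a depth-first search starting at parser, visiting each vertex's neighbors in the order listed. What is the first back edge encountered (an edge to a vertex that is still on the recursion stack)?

utils->parser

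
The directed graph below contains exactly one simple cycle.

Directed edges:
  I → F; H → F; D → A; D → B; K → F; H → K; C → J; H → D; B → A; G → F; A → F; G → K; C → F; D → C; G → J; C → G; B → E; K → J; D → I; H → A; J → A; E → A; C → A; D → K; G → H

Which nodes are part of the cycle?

DFS with gray/black marking from D:
D gray
  B gray
    E gray
      A gray
        F gray
        F black
      A black
    E black
    B→A: A black — skip
  B black
  C gray
    G gray
      H gray
        K gray
          K→F: F black — skip
          J gray
            J→A: A black — skip
          J black
        K black
        H→F: F black — skip
        H→D: D is gray → back edge
Back edge closes the cycle D → C → G → H → D; its vertices are {C, D, G, H}.

C, D, G, H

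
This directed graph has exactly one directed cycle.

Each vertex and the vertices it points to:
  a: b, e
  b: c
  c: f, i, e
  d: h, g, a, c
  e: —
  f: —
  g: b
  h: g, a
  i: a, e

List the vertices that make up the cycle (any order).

a, b, c, i

DFS with gray/black marking from c:
c gray
  f gray
  f black
  i gray
    a gray
      b gray
        b→c: c is gray → back edge
Back edge closes the cycle c → i → a → b → c; its vertices are {a, b, c, i}.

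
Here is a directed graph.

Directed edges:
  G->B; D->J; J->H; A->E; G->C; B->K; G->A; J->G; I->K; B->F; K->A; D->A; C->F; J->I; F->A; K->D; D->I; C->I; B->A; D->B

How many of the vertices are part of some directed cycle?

7

A vertex is on a directed cycle iff it belongs to a strongly connected component of size ≥ 2 (or has a self-loop).
The vertices on cycles are {B, C, D, G, I, J, K} — 7 in total.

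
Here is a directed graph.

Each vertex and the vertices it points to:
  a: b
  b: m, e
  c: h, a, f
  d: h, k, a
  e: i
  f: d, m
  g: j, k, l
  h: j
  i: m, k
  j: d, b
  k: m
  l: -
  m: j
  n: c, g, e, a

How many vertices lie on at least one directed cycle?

A vertex is on a directed cycle iff it belongs to a strongly connected component of size ≥ 2 (or has a self-loop).
The vertices on cycles are {a, b, d, e, h, i, j, k, m} — 9 in total.

9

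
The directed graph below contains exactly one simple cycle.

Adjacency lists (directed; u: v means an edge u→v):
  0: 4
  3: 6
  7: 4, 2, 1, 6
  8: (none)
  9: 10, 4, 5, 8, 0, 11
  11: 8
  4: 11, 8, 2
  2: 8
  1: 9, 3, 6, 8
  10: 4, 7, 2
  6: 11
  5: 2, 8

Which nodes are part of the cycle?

1, 7, 9, 10

DFS with gray/black marking from 9:
9 gray
  10 gray
    4 gray
      11 gray
        8 gray
        8 black
      11 black
      4→8: 8 black — skip
      2 gray
        2→8: 8 black — skip
      2 black
    4 black
    7 gray
      7→4: 4 black — skip
      7→2: 2 black — skip
      1 gray
        1→9: 9 is gray → back edge
Back edge closes the cycle 9 → 10 → 7 → 1 → 9; its vertices are {1, 7, 9, 10}.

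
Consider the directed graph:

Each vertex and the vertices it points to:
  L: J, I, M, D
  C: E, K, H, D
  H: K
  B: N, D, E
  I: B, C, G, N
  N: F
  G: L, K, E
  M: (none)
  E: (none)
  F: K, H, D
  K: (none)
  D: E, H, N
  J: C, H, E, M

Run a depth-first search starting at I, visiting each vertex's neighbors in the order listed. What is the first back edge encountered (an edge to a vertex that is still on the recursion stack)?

D->N

DFS from I (visiting each vertex's neighbors in the order listed); mark gray on enter, black on exit:
I gray
  B gray
    N gray
      F gray
        K gray
        K black
        H gray
          H→K: K black — skip
        H black
        D gray
          E gray
          E black
          D→H: H black — skip
          D→N: N is gray → back edge
First back edge: D → N.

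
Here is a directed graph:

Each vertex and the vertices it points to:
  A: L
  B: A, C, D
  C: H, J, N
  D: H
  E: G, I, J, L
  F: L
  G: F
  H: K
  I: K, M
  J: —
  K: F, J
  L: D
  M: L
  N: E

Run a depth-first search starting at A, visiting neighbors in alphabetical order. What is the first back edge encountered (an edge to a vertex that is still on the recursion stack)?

F->L

DFS from A (visiting neighbors in alphabetical order); mark gray on enter, black on exit:
A gray
  L gray
    D gray
      H gray
        K gray
          F gray
            F→L: L is gray → back edge
First back edge: F → L.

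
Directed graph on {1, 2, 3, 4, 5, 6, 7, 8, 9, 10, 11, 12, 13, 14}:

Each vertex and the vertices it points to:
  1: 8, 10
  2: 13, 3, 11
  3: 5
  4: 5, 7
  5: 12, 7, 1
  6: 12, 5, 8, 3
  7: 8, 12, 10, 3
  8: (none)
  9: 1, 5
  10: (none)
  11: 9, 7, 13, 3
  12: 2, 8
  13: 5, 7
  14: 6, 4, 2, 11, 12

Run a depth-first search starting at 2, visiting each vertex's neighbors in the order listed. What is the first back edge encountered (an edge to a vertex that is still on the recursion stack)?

DFS from 2 (visiting each vertex's neighbors in the order listed); mark gray on enter, black on exit:
2 gray
  13 gray
    5 gray
      12 gray
        12→2: 2 is gray → back edge
First back edge: 12 → 2.

12→2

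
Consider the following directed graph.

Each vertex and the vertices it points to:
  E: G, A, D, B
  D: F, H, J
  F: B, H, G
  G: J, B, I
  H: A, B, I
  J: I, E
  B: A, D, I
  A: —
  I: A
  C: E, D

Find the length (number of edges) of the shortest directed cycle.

3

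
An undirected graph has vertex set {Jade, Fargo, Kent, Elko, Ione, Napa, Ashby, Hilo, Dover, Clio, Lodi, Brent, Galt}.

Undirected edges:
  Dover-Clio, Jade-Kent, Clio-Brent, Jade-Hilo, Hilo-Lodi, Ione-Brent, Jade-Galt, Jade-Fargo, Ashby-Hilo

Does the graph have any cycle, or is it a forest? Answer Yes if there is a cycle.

No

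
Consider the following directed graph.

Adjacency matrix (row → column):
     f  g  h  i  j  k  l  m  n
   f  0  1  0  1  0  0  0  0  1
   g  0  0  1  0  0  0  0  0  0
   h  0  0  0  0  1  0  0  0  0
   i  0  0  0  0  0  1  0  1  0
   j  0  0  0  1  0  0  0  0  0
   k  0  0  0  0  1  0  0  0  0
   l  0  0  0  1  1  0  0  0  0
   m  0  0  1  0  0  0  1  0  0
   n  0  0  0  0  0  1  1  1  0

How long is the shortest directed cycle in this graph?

For each vertex v, BFS finds the shortest path from v back to v.
The shortest such closed walk is i → m → l → i, length 3.

3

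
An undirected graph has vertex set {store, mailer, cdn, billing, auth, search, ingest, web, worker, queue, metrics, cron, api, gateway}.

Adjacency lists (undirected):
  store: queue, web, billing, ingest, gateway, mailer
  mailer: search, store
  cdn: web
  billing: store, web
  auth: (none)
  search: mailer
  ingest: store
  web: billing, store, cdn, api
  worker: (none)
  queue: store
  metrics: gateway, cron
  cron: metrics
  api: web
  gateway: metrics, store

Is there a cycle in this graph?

Yes

DFS, tracking each vertex's parent; an edge to a visited non-parent vertex closes a cycle.
Start from cdn:
visit cdn (parent –)
  visit web (parent cdn)
    visit billing (parent web)
      visit store (parent billing)
        visit queue (parent store)
          queue–store: parent, skip
        store–web: web visited and ≠ parent → cycle
Cycle: web – billing – store – web.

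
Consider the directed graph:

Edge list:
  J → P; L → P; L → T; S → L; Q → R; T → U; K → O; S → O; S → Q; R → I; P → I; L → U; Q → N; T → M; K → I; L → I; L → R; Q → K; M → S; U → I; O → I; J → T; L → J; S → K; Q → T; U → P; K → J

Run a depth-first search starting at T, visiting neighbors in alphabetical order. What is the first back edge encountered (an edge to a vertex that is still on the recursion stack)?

J→T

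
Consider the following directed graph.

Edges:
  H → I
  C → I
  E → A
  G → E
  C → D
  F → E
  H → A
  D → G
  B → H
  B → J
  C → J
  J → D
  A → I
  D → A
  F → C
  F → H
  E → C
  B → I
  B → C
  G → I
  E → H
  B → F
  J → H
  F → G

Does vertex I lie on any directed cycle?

I lies on a cycle iff there is a path from I back to itself.
Exploring from I, it never reaches itself; equivalently, its strongly connected component is a singleton.

No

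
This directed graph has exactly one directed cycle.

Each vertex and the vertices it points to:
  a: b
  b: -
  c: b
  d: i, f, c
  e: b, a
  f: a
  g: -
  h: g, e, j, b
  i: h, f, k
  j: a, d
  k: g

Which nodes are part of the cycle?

DFS with gray/black marking from d:
d gray
  i gray
    h gray
      g gray
      g black
      e gray
        b gray
        b black
        a gray
          a→b: b black — skip
        a black
      e black
      j gray
        j→a: a black — skip
        j→d: d is gray → back edge
Back edge closes the cycle d → i → h → j → d; its vertices are {d, h, i, j}.

d, h, i, j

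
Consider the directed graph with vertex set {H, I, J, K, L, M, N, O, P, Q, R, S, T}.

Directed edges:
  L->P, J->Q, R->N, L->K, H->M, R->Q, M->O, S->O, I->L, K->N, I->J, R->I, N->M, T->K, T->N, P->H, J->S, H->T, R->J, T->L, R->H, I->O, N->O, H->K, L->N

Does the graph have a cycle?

Yes

DFS with white/gray/black marking, starting from T:
T gray
  N gray
    O gray
    O black
    M gray
      M→O: O black — skip
    M black
  N black
  K gray
    K→N: N black — skip
  K black
  L gray
    L→N: N black — skip
    P gray
      H gray
        H→M: M black — skip
        H→T: T is gray → back edge
Back edge found, so a cycle exists: T → L → P → H → T.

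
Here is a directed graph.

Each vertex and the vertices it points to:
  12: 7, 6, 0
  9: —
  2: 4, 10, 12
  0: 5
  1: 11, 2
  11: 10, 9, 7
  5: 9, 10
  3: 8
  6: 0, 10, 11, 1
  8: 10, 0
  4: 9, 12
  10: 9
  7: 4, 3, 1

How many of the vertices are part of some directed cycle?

7

A vertex is on a directed cycle iff it belongs to a strongly connected component of size ≥ 2 (or has a self-loop).
The vertices on cycles are {1, 2, 4, 6, 7, 11, 12} — 7 in total.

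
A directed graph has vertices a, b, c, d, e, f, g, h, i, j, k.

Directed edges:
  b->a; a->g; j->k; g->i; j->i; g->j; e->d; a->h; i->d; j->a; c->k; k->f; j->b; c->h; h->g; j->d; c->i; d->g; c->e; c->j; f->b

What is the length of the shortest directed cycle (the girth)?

3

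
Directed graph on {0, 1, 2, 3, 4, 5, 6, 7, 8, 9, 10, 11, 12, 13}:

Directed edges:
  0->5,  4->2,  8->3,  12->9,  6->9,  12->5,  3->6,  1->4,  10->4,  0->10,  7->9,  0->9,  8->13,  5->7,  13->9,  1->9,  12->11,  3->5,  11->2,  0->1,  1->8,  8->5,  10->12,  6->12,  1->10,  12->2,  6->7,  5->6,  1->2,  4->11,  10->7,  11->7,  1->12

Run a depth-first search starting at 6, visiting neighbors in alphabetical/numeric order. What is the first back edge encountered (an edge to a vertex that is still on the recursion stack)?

DFS from 6 (visiting neighbors in alphabetical/numeric order); mark gray on enter, black on exit:
6 gray
  7 gray
    9 gray
    9 black
  7 black
  6→9: 9 black — skip
  12 gray
    2 gray
    2 black
    5 gray
      5→6: 6 is gray → back edge
First back edge: 5 → 6.

5->6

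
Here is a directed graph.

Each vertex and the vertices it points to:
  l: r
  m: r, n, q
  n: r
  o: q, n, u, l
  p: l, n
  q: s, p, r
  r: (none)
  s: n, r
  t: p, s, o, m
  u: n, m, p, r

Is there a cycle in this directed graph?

DFS with white/gray/black marking, starting from q:
q gray
  s gray
    n gray
      r gray
      r black
    n black
    s→r: r black — skip
  s black
  p gray
    l gray
      l→r: r black — skip
    l black
    p→n: n black — skip
  p black
  q→r: r black — skip
q black
m gray
  m→r: r black — skip
  m→n: n black — skip
  m→q: q black — skip
m black
o gray
  o→q: q black — skip
  o→n: n black — skip
  u gray
    u→n: n black — skip
    u→m: m black — skip
    u→p: p black — skip
    u→r: r black — skip
  u black
  o→l: l black — skip
o black
t gray
  t→p: p black — skip
  t→s: s black — skip
  t→o: o black — skip
  t→m: m black — skip
t black
Every edge goes to a white or black vertex — no back edge, so the graph is acyclic.

No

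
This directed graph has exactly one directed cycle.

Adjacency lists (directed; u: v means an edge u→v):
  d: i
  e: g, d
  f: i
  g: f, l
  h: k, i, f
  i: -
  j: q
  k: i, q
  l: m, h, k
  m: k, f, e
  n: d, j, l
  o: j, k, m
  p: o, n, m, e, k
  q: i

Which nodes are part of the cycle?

e, g, l, m

DFS with gray/black marking from e:
e gray
  g gray
    f gray
      i gray
      i black
    f black
    l gray
      m gray
        k gray
          k→i: i black — skip
          q gray
            q→i: i black — skip
          q black
        k black
        m→f: f black — skip
        m→e: e is gray → back edge
Back edge closes the cycle e → g → l → m → e; its vertices are {e, g, l, m}.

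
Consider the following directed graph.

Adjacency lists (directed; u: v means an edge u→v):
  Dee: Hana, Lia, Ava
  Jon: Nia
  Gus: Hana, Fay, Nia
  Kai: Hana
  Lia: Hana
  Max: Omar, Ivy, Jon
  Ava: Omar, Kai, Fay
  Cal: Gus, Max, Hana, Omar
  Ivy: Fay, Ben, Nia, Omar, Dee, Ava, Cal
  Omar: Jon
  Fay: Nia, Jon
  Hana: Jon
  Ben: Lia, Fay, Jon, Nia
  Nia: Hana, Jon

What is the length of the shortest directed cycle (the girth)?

2

For each vertex v, BFS finds the shortest path from v back to v.
The shortest such closed walk is Jon → Nia → Jon, length 2.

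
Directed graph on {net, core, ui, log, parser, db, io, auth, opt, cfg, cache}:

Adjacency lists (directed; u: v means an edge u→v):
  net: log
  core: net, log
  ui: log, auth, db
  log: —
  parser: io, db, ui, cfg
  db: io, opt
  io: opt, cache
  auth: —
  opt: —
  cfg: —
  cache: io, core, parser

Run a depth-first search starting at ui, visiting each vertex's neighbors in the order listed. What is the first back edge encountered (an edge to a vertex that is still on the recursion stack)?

cache->io

DFS from ui (visiting each vertex's neighbors in the order listed); mark gray on enter, black on exit:
ui gray
  log gray
  log black
  auth gray
  auth black
  db gray
    io gray
      opt gray
      opt black
      cache gray
        cache→io: io is gray → back edge
First back edge: cache → io.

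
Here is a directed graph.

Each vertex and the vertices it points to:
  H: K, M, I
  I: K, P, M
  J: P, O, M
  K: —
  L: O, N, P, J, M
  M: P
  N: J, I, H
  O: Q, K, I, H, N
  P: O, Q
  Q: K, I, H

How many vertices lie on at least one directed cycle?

8

A vertex is on a directed cycle iff it belongs to a strongly connected component of size ≥ 2 (or has a self-loop).
The vertices on cycles are {H, I, J, M, N, O, P, Q} — 8 in total.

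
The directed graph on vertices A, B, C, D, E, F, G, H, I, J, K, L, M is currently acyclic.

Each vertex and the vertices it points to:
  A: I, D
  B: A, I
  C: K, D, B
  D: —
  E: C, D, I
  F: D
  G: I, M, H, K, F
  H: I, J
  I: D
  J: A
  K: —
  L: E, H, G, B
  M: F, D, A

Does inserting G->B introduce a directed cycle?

No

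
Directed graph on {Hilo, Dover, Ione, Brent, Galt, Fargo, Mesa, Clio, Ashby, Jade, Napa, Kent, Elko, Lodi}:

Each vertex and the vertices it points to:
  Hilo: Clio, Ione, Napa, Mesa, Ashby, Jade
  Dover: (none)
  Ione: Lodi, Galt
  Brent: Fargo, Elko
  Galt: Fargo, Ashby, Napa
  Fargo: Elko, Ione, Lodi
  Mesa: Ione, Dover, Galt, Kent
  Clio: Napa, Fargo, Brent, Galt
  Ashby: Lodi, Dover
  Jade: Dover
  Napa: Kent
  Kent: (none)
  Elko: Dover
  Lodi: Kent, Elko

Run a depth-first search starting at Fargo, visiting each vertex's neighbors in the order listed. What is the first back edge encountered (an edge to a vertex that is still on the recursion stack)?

Galt→Fargo

DFS from Fargo (visiting each vertex's neighbors in the order listed); mark gray on enter, black on exit:
Fargo gray
  Elko gray
    Dover gray
    Dover black
  Elko black
  Ione gray
    Lodi gray
      Kent gray
      Kent black
      Lodi→Elko: Elko black — skip
    Lodi black
    Galt gray
      Galt→Fargo: Fargo is gray → back edge
First back edge: Galt → Fargo.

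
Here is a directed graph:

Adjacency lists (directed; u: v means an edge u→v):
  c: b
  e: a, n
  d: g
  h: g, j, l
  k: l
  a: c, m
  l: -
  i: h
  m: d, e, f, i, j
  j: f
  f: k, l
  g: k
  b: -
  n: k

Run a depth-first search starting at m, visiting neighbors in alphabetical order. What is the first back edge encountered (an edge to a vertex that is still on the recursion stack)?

DFS from m (visiting neighbors in alphabetical order); mark gray on enter, black on exit:
m gray
  d gray
    g gray
      k gray
        l gray
        l black
      k black
    g black
  d black
  e gray
    a gray
      c gray
        b gray
        b black
      c black
      a→m: m is gray → back edge
First back edge: a → m.

a->m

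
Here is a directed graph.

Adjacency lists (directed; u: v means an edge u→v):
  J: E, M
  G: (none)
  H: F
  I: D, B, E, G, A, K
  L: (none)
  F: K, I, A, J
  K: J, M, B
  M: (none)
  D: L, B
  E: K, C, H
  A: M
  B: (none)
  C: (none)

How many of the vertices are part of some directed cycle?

6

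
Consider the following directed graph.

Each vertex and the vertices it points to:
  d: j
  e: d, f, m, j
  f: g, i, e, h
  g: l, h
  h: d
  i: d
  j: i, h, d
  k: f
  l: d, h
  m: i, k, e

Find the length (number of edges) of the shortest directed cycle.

For each vertex v, BFS finds the shortest path from v back to v.
The shortest such closed walk is f → e → f, length 2.

2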